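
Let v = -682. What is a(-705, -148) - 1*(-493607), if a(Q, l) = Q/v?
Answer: 336640679/682 ≈ 4.9361e+5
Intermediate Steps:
a(Q, l) = -Q/682 (a(Q, l) = Q/(-682) = Q*(-1/682) = -Q/682)
a(-705, -148) - 1*(-493607) = -1/682*(-705) - 1*(-493607) = 705/682 + 493607 = 336640679/682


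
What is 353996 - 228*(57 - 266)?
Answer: 401648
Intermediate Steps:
353996 - 228*(57 - 266) = 353996 - 228*(-209) = 353996 - 1*(-47652) = 353996 + 47652 = 401648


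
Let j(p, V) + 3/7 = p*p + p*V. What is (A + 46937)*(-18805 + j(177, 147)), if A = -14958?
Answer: 8627870242/7 ≈ 1.2326e+9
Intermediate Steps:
j(p, V) = -3/7 + p² + V*p (j(p, V) = -3/7 + (p*p + p*V) = -3/7 + (p² + V*p) = -3/7 + p² + V*p)
(A + 46937)*(-18805 + j(177, 147)) = (-14958 + 46937)*(-18805 + (-3/7 + 177² + 147*177)) = 31979*(-18805 + (-3/7 + 31329 + 26019)) = 31979*(-18805 + 401433/7) = 31979*(269798/7) = 8627870242/7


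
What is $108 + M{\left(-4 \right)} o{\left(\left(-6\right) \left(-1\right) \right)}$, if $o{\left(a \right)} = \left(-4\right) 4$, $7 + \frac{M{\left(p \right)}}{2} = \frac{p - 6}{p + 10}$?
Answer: $\frac{1156}{3} \approx 385.33$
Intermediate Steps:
$M{\left(p \right)} = -14 + \frac{2 \left(-6 + p\right)}{10 + p}$ ($M{\left(p \right)} = -14 + 2 \frac{p - 6}{p + 10} = -14 + 2 \frac{-6 + p}{10 + p} = -14 + \frac{2 \left(-6 + p\right)}{10 + p}$)
$o{\left(a \right)} = -16$
$108 + M{\left(-4 \right)} o{\left(\left(-6\right) \left(-1\right) \right)} = 108 + \frac{4 \left(-38 - -12\right)}{10 - 4} \left(-16\right) = 108 + \frac{4 \left(-38 + 12\right)}{6} \left(-16\right) = 108 + 4 \cdot \frac{1}{6} \left(-26\right) \left(-16\right) = 108 - - \frac{832}{3} = 108 + \frac{832}{3} = \frac{1156}{3}$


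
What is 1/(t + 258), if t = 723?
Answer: 1/981 ≈ 0.0010194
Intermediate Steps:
1/(t + 258) = 1/(723 + 258) = 1/981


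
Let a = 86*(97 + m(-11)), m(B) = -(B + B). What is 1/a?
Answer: 1/10234 ≈ 9.7714e-5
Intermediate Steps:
m(B) = -2*B
a = 10234 (a = 86*(97 - 2*(-11)) = 86*(97 + 22) = 86*119 = 10234)
1/a = 1/10234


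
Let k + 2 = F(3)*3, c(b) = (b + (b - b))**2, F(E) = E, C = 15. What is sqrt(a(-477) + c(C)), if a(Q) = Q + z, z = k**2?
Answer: I*sqrt(203) ≈ 14.248*I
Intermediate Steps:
c(b) = b**2 (c(b) = (b + 0)**2 = b**2)
k = 7 (k = -2 + 3*3 = -2 + 9 = 7)
z = 49 (z = 7**2 = 49)
a(Q) = 49 + Q (a(Q) = Q + 49 = 49 + Q)
sqrt(a(-477) + c(C)) = sqrt((49 - 477) + 15**2) = sqrt(-428 + 225) = sqrt(-203) = I*sqrt(203)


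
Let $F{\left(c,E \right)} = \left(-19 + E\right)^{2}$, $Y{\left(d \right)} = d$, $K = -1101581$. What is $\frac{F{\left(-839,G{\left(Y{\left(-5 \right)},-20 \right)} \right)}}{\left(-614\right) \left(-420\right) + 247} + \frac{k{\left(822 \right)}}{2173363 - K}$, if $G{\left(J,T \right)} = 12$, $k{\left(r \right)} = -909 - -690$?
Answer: $\frac{34647481}{281783823296} \approx 0.00012296$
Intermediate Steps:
$k{\left(r \right)} = -219$ ($k{\left(r \right)} = -909 + 690 = -219$)
$\frac{F{\left(-839,G{\left(Y{\left(-5 \right)},-20 \right)} \right)}}{\left(-614\right) \left(-420\right) + 247} + \frac{k{\left(822 \right)}}{2173363 - K} = \frac{\left(-19 + 12\right)^{2}}{\left(-614\right) \left(-420\right) + 247} - \frac{219}{2173363 - -1101581} = \frac{\left(-7\right)^{2}}{257880 + 247} - \frac{219}{2173363 + 1101581} = \frac{49}{258127} - \frac{219}{3274944} = 49 \cdot \frac{1}{258127} - \frac{73}{1091648} = \frac{49}{258127} - \frac{73}{1091648} = \frac{34647481}{281783823296}$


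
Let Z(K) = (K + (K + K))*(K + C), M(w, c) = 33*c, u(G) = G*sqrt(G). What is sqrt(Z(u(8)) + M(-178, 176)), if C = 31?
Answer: 4*sqrt(459 + 93*sqrt(2)) ≈ 97.203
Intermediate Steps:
u(G) = G**(3/2)
Z(K) = 3*K*(31 + K) (Z(K) = (K + (K + K))*(K + 31) = (K + 2*K)*(31 + K) = (3*K)*(31 + K) = 3*K*(31 + K))
sqrt(Z(u(8)) + M(-178, 176)) = sqrt(3*8**(3/2)*(31 + 8**(3/2)) + 33*176) = sqrt(3*(16*sqrt(2))*(31 + 16*sqrt(2)) + 5808) = sqrt(48*sqrt(2)*(31 + 16*sqrt(2)) + 5808) = sqrt(5808 + 48*sqrt(2)*(31 + 16*sqrt(2)))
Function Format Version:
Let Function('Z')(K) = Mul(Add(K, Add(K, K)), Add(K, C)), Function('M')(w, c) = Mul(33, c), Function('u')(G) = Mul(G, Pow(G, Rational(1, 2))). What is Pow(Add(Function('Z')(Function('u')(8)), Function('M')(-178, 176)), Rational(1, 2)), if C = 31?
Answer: Mul(4, Pow(Add(459, Mul(93, Pow(2, Rational(1, 2)))), Rational(1, 2))) ≈ 97.203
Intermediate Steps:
Function('u')(G) = Pow(G, Rational(3, 2))
Function('Z')(K) = Mul(3, K, Add(31, K)) (Function('Z')(K) = Mul(Add(K, Add(K, K)), Add(K, 31)) = Mul(Add(K, Mul(2, K)), Add(31, K)) = Mul(Mul(3, K), Add(31, K)) = Mul(3, K, Add(31, K)))
Pow(Add(Function('Z')(Function('u')(8)), Function('M')(-178, 176)), Rational(1, 2)) = Pow(Add(Mul(3, Pow(8, Rational(3, 2)), Add(31, Pow(8, Rational(3, 2)))), Mul(33, 176)), Rational(1, 2)) = Pow(Add(Mul(3, Mul(16, Pow(2, Rational(1, 2))), Add(31, Mul(16, Pow(2, Rational(1, 2))))), 5808), Rational(1, 2)) = Pow(Add(Mul(48, Pow(2, Rational(1, 2)), Add(31, Mul(16, Pow(2, Rational(1, 2))))), 5808), Rational(1, 2)) = Pow(Add(5808, Mul(48, Pow(2, Rational(1, 2)), Add(31, Mul(16, Pow(2, Rational(1, 2)))))), Rational(1, 2))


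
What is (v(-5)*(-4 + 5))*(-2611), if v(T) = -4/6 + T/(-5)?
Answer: -2611/3 ≈ -870.33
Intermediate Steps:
v(T) = -2/3 - T/5 (v(T) = -4*1/6 + T*(-1/5) = -2/3 - T/5)
(v(-5)*(-4 + 5))*(-2611) = ((-2/3 - 1/5*(-5))*(-4 + 5))*(-2611) = ((-2/3 + 1)*1)*(-2611) = ((1/3)*1)*(-2611) = (1/3)*(-2611) = -2611/3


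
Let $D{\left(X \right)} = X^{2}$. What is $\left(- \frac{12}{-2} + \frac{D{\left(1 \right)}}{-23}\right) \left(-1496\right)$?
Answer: $- \frac{204952}{23} \approx -8911.0$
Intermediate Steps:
$\left(- \frac{12}{-2} + \frac{D{\left(1 \right)}}{-23}\right) \left(-1496\right) = \left(- \frac{12}{-2} + \frac{1^{2}}{-23}\right) \left(-1496\right) = \left(\left(-12\right) \left(- \frac{1}{2}\right) + 1 \left(- \frac{1}{23}\right)\right) \left(-1496\right) = \left(6 - \frac{1}{23}\right) \left(-1496\right) = \frac{137}{23} \left(-1496\right) = - \frac{204952}{23}$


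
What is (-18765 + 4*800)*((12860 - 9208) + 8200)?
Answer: -184476380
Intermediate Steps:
(-18765 + 4*800)*((12860 - 9208) + 8200) = (-18765 + 3200)*(3652 + 8200) = -15565*11852 = -184476380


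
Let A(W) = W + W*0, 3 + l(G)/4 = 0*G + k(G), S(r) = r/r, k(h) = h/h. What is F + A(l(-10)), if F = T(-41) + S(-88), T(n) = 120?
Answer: 113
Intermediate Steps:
k(h) = 1
S(r) = 1
l(G) = -8 (l(G) = -12 + 4*(0*G + 1) = -12 + 4*(0 + 1) = -12 + 4*1 = -12 + 4 = -8)
A(W) = W (A(W) = W + 0 = W)
F = 121 (F = 120 + 1 = 121)
F + A(l(-10)) = 121 - 8 = 113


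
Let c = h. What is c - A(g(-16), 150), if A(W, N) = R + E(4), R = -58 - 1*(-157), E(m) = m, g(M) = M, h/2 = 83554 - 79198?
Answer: 8609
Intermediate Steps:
h = 8712 (h = 2*(83554 - 79198) = 2*4356 = 8712)
c = 8712
R = 99 (R = -58 + 157 = 99)
A(W, N) = 103 (A(W, N) = 99 + 4 = 103)
c - A(g(-16), 150) = 8712 - 1*103 = 8712 - 103 = 8609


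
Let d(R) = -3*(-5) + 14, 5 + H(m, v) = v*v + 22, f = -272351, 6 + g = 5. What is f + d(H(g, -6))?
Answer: -272322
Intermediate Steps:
g = -1 (g = -6 + 5 = -1)
H(m, v) = 17 + v**2 (H(m, v) = -5 + (v*v + 22) = -5 + (v**2 + 22) = -5 + (22 + v**2) = 17 + v**2)
d(R) = 29 (d(R) = 15 + 14 = 29)
f + d(H(g, -6)) = -272351 + 29 = -272322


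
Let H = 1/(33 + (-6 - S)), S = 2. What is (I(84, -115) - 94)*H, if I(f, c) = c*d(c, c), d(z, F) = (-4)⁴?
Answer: -29534/25 ≈ -1181.4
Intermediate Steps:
d(z, F) = 256
I(f, c) = 256*c (I(f, c) = c*256 = 256*c)
H = 1/25 (H = 1/(33 + (-6 - 1*2)) = 1/(33 + (-6 - 2)) = 1/(33 - 8) = 1/25 ≈ 0.040000)
(I(84, -115) - 94)*H = (256*(-115) - 94)*(1/25) = (-29440 - 94)*(1/25) = -29534*1/25 = -29534/25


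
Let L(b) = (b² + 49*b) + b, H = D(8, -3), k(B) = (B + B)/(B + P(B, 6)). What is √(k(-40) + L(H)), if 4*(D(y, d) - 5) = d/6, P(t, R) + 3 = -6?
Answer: √844049/56 ≈ 16.406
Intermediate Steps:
P(t, R) = -9 (P(t, R) = -3 - 6 = -9)
k(B) = 2*B/(-9 + B) (k(B) = (B + B)/(B - 9) = (2*B)/(-9 + B) = 2*B/(-9 + B))
D(y, d) = 5 + d/24 (D(y, d) = 5 + (d/6)/4 = 5 + d/24)
H = 39/8 (H = 5 + (1/24)*(-3) = 5 - ⅛ = 39/8 ≈ 4.8750)
L(b) = b² + 50*b
√(k(-40) + L(H)) = √(2*(-40)/(-9 - 40) + 39*(50 + 39/8)/8) = √(2*(-40)/(-49) + (39/8)*(439/8)) = √(2*(-40)*(-1/49) + 17121/64) = √(80/49 + 17121/64) = √(844049/3136) = √844049/56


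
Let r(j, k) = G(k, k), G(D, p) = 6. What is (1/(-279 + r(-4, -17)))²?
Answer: 1/74529 ≈ 1.3418e-5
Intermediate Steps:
r(j, k) = 6
(1/(-279 + r(-4, -17)))² = (1/(-279 + 6))² = (1/(-273))² = (-1/273)² = 1/74529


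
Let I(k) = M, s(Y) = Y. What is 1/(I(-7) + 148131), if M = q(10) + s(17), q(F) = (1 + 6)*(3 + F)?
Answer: 1/148239 ≈ 6.7459e-6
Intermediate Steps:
q(F) = 21 + 7*F (q(F) = 7*(3 + F) = 21 + 7*F)
M = 108 (M = (21 + 7*10) + 17 = (21 + 70) + 17 = 91 + 17 = 108)
I(k) = 108
1/(I(-7) + 148131) = 1/(108 + 148131) = 1/148239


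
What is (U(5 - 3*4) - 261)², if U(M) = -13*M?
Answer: 28900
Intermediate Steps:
(U(5 - 3*4) - 261)² = (-13*(5 - 3*4) - 261)² = (-13*(5 - 12) - 261)² = (-13*(-7) - 261)² = (91 - 261)² = (-170)² = 28900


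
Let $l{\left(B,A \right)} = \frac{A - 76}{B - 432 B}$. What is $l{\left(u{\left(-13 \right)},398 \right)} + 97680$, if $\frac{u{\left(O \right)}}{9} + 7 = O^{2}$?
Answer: $\frac{30690958159}{314199} \approx 97680.0$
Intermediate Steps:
$u{\left(O \right)} = -63 + 9 O^{2}$
$l{\left(B,A \right)} = - \frac{-76 + A}{431 B}$ ($l{\left(B,A \right)} = \frac{-76 + A}{\left(-431\right) B} = \left(-76 + A\right) \left(- \frac{1}{431 B}\right) = - \frac{-76 + A}{431 B}$)
$l{\left(u{\left(-13 \right)},398 \right)} + 97680 = \frac{76 - 398}{431 \left(-63 + 9 \left(-13\right)^{2}\right)} + 97680 = \frac{76 - 398}{431 \left(-63 + 9 \cdot 169\right)} + 97680 = \frac{1}{431} \frac{1}{-63 + 1521} \left(-322\right) + 97680 = \frac{1}{431} \cdot \frac{1}{1458} \left(-322\right) + 97680 = - \frac{161}{314199} + 97680 = \frac{30690958159}{314199}$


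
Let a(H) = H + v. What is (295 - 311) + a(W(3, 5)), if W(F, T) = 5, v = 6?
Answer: -5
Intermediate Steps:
a(H) = 6 + H (a(H) = H + 6 = 6 + H)
(295 - 311) + a(W(3, 5)) = (295 - 311) + (6 + 5) = -16 + 11 = -5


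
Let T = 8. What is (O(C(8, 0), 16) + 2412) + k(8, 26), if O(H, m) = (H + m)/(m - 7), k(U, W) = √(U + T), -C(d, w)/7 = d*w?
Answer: 21760/9 ≈ 2417.8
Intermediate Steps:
C(d, w) = -7*d*w
k(U, W) = √(8 + U) (k(U, W) = √(U + 8) = √(8 + U))
O(H, m) = (H + m)/(-7 + m)
(O(C(8, 0), 16) + 2412) + k(8, 26) = ((-7*8*0 + 16)/(-7 + 16) + 2412) + √(8 + 8) = ((0 + 16)/9 + 2412) + √16 = ((⅑)*16 + 2412) + 4 = (16/9 + 2412) + 4 = 21724/9 + 4 = 21760/9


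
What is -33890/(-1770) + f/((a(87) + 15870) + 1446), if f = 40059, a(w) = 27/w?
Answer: 23549224/1097341 ≈ 21.460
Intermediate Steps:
-33890/(-1770) + f/((a(87) + 15870) + 1446) = -33890/(-1770) + 40059/((27/87 + 15870) + 1446) = -33890*(-1/1770) + 40059/((27*(1/87) + 15870) + 1446) = 3389/177 + 40059/((9/29 + 15870) + 1446) = 3389/177 + 40059/(460239/29 + 1446) = 3389/177 + 40059/(502173/29) = 3389/177 + 40059*(29/502173) = 3389/177 + 129079/55797 = 23549224/1097341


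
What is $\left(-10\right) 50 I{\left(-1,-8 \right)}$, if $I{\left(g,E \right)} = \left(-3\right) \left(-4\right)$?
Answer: $-6000$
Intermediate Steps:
$I{\left(g,E \right)} = 12$
$\left(-10\right) 50 I{\left(-1,-8 \right)} = \left(-10\right) 50 \cdot 12 = \left(-500\right) 12 = -6000$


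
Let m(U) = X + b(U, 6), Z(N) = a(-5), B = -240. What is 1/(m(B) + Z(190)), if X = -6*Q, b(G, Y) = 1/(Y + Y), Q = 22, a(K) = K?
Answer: -12/1643 ≈ -0.0073037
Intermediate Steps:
b(G, Y) = 1/(2*Y)
X = -132 (X = -6*22 = -132)
Z(N) = -5
m(U) = -1583/12 (m(U) = -132 + (1/2)/6 = -132 + (1/2)*(1/6) = -132 + 1/12 = -1583/12)
1/(m(B) + Z(190)) = 1/(-1583/12 - 5) = 1/(-1643/12) = -12/1643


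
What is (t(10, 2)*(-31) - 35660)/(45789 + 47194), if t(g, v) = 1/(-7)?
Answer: -249589/650881 ≈ -0.38346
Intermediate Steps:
t(g, v) = -1/7
(t(10, 2)*(-31) - 35660)/(45789 + 47194) = (-1/7*(-31) - 35660)/(45789 + 47194) = (31/7 - 35660)/92983 = -249589/7*1/92983 = -249589/650881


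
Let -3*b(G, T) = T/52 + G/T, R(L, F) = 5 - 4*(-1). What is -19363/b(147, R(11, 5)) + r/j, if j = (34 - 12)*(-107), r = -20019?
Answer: 21383223861/6061550 ≈ 3527.7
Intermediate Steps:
R(L, F) = 9 (R(L, F) = 5 + 4 = 9)
j = -2354 (j = 22*(-107) = -2354)
b(G, T) = -T/156 - G/(3*T) (b(G, T) = -(T/52 + G/T)/3 = -T/156 - G/(3*T))
-19363/b(147, R(11, 5)) + r/j = -19363/(-1/156*9 - ⅓*147/9) - 20019/(-2354) = -19363/(-3/52 - ⅓*147*⅑) - 20019*(-1/2354) = -19363/(-3/52 - 49/9) + 20019/2354 = -19363/(-2575/468) + 20019/2354 = -19363*(-468/2575) + 20019/2354 = 9061884/2575 + 20019/2354 = 21383223861/6061550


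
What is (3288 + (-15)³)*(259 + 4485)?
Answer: -412728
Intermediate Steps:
(3288 + (-15)³)*(259 + 4485) = (3288 - 3375)*4744 = -87*4744 = -412728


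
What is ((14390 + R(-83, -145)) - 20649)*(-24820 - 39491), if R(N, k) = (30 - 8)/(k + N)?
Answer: 15296092669/38 ≈ 4.0253e+8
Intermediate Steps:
R(N, k) = 22/(N + k)
((14390 + R(-83, -145)) - 20649)*(-24820 - 39491) = ((14390 + 22/(-83 - 145)) - 20649)*(-24820 - 39491) = ((14390 + 22/(-228)) - 20649)*(-64311) = ((14390 + 22*(-1/228)) - 20649)*(-64311) = ((14390 - 11/114) - 20649)*(-64311) = (1640449/114 - 20649)*(-64311) = -713537/114*(-64311) = 15296092669/38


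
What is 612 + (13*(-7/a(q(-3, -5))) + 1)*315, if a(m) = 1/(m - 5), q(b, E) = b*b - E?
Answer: -257058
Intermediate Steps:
q(b, E) = b² - E
a(m) = 1/(-5 + m)
612 + (13*(-7/a(q(-3, -5))) + 1)*315 = 612 + (13*(-7/(1/(-5 + ((-3)² - 1*(-5))))) + 1)*315 = 612 + (13*(-7/(1/(-5 + (9 + 5)))) + 1)*315 = 612 + (13*(-7/(1/(-5 + 14))) + 1)*315 = 612 + (13*(-7/(1/9)) + 1)*315 = 612 + (13*(-7/⅑) + 1)*315 = 612 + (13*(-7*9) + 1)*315 = 612 + (13*(-63) + 1)*315 = 612 + (-819 + 1)*315 = 612 - 818*315 = 612 - 257670 = -257058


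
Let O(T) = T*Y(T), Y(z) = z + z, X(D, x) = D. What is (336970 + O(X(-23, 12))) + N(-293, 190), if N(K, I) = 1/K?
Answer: 99042203/293 ≈ 3.3803e+5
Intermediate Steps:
Y(z) = 2*z
O(T) = 2*T² (O(T) = T*(2*T) = 2*T²)
(336970 + O(X(-23, 12))) + N(-293, 190) = (336970 + 2*(-23)²) + 1/(-293) = (336970 + 2*529) - 1/293 = (336970 + 1058) - 1/293 = 338028 - 1/293 = 99042203/293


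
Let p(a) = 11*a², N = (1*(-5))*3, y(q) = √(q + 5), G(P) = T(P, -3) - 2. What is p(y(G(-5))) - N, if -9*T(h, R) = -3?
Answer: 155/3 ≈ 51.667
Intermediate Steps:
T(h, R) = ⅓ (T(h, R) = -⅑*(-3) = ⅓)
G(P) = -5/3 (G(P) = ⅓ - 2 = -5/3)
y(q) = √(5 + q)
N = -15 (N = -5*3 = -15)
p(y(G(-5))) - N = 11*(√(5 - 5/3))² - 1*(-15) = 11*(√(10/3))² + 15 = 11*(√30/3)² + 15 = 11*(10/3) + 15 = 110/3 + 15 = 155/3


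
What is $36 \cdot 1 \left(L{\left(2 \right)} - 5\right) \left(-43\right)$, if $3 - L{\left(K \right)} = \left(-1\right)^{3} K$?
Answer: $0$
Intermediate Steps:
$L{\left(K \right)} = 3 + K$ ($L{\left(K \right)} = 3 - \left(-1\right)^{3} K = 3 - - K = 3 + K$)
$36 \cdot 1 \left(L{\left(2 \right)} - 5\right) \left(-43\right) = 36 \cdot 1 \left(\left(3 + 2\right) - 5\right) \left(-43\right) = 36 \cdot 1 \left(5 - 5\right) \left(-43\right) = 36 \cdot 1 \cdot 0 \left(-43\right) = 36 \cdot 0 \left(-43\right) = 0 \left(-43\right) = 0$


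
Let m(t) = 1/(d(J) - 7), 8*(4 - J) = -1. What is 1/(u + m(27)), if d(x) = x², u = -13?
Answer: -641/8269 ≈ -0.077518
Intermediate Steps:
J = 33/8 (J = 4 - ⅛*(-1) = 4 + ⅛ = 33/8 ≈ 4.1250)
m(t) = 64/641 (m(t) = 1/((33/8)² - 7) = 1/(1089/64 - 7) = 1/(641/64) = 64/641)
1/(u + m(27)) = 1/(-13 + 64/641) = 1/(-8269/641) = -641/8269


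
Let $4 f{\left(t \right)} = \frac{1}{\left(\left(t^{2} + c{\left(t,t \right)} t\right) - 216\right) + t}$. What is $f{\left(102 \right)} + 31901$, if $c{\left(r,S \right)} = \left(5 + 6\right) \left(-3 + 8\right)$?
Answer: $\frac{2028903601}{63600} \approx 31901.0$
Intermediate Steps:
$c{\left(r,S \right)} = 55$ ($c{\left(r,S \right)} = 11 \cdot 5 = 55$)
$f{\left(t \right)} = \frac{1}{4 \left(-216 + t^{2} + 56 t\right)}$ ($f{\left(t \right)} = \frac{1}{4 \left(\left(\left(t^{2} + 55 t\right) - 216\right) + t\right)} = \frac{1}{4 \left(\left(-216 + t^{2} + 55 t\right) + t\right)} = \frac{1}{4 \left(-216 + t^{2} + 56 t\right)}$)
$f{\left(102 \right)} + 31901 = \frac{1}{4 \left(-216 + 102^{2} + 56 \cdot 102\right)} + 31901 = \frac{1}{4 \left(-216 + 10404 + 5712\right)} + 31901 = \frac{1}{4 \cdot 15900} + 31901 = \frac{1}{4} \cdot \frac{1}{15900} + 31901 = \frac{1}{63600} + 31901 = \frac{2028903601}{63600}$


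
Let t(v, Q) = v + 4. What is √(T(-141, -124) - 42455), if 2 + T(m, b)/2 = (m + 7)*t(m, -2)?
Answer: I*√5743 ≈ 75.783*I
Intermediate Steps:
t(v, Q) = 4 + v
T(m, b) = -4 + 2*(4 + m)*(7 + m) (T(m, b) = -4 + 2*((m + 7)*(4 + m)) = -4 + 2*((7 + m)*(4 + m)) = -4 + 2*((4 + m)*(7 + m)) = -4 + 2*(4 + m)*(7 + m))
√(T(-141, -124) - 42455) = √((52 + 2*(-141)² + 22*(-141)) - 42455) = √((52 + 2*19881 - 3102) - 42455) = √((52 + 39762 - 3102) - 42455) = √(36712 - 42455) = √(-5743) = I*√5743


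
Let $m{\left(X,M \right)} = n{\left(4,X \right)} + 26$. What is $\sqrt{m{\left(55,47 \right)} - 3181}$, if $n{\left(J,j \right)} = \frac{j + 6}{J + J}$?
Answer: $\frac{i \sqrt{50358}}{4} \approx 56.101 i$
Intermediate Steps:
$n{\left(J,j \right)} = \frac{6 + j}{2 J}$
$m{\left(X,M \right)} = \frac{107}{4} + \frac{X}{8}$ ($m{\left(X,M \right)} = \frac{6 + X}{2 \cdot 4} + 26 = \frac{1}{2} \cdot \frac{1}{4} \left(6 + X\right) + 26 = \left(\frac{3}{4} + \frac{X}{8}\right) + 26 = \frac{107}{4} + \frac{X}{8}$)
$\sqrt{m{\left(55,47 \right)} - 3181} = \sqrt{\left(\frac{107}{4} + \frac{1}{8} \cdot 55\right) - 3181} = \sqrt{\left(\frac{107}{4} + \frac{55}{8}\right) - 3181} = \sqrt{\frac{269}{8} - 3181} = \sqrt{- \frac{25179}{8}} = \frac{i \sqrt{50358}}{4}$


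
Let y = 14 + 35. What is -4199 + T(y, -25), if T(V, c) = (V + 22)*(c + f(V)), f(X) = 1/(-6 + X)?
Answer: -256811/43 ≈ -5972.4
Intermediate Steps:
y = 49
T(V, c) = (22 + V)*(c + 1/(-6 + V)) (T(V, c) = (V + 22)*(c + 1/(-6 + V)) = (22 + V)*(c + 1/(-6 + V)))
-4199 + T(y, -25) = -4199 + (22 + 49 - 25*(-6 + 49)*(22 + 49))/(-6 + 49) = -4199 + (22 + 49 - 25*43*71)/43 = -4199 + (22 + 49 - 76325)/43 = -4199 + (1/43)*(-76254) = -4199 - 76254/43 = -256811/43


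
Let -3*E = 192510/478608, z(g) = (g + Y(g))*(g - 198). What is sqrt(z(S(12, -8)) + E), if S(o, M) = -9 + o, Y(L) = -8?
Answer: 3*sqrt(1019560710)/3068 ≈ 31.223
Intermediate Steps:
z(g) = (-198 + g)*(-8 + g) (z(g) = (g - 8)*(g - 198) = (-8 + g)*(-198 + g) = (-198 + g)*(-8 + g))
E = -10695/79768 (E = -64170/478608 = -1/3*32085/79768 = -10695/79768 ≈ -0.13408)
sqrt(z(S(12, -8)) + E) = sqrt((1584 + (-9 + 12)**2 - 206*(-9 + 12)) - 10695/79768) = sqrt((1584 + 3**2 - 206*3) - 10695/79768) = sqrt((1584 + 9 - 618) - 10695/79768) = sqrt(975 - 10695/79768) = sqrt(77763105/79768) = 3*sqrt(1019560710)/3068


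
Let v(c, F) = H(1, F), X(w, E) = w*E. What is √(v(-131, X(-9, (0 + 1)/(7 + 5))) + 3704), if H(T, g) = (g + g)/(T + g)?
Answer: 43*√2 ≈ 60.811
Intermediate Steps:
X(w, E) = E*w
H(T, g) = 2*g/(T + g) (H(T, g) = (2*g)/(T + g) = 2*g/(T + g))
v(c, F) = 2*F/(1 + F)
√(v(-131, X(-9, (0 + 1)/(7 + 5))) + 3704) = √(2*(((0 + 1)/(7 + 5))*(-9))/(1 + ((0 + 1)/(7 + 5))*(-9)) + 3704) = √(2*((1/12)*(-9))/(1 + (1/12)*(-9)) + 3704) = √(2*(-¾)/(1 - ¾) + 3704) = √(2*(-¾)/(¼) + 3704) = √(2*(-¾)*4 + 3704) = √(-6 + 3704) = √3698 = 43*√2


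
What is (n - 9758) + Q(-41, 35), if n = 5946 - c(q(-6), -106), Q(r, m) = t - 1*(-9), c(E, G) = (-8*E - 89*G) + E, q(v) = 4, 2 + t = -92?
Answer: -13303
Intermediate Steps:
t = -94 (t = -2 - 92 = -94)
c(E, G) = -89*G - 7*E (c(E, G) = (-89*G - 8*E) + E = -89*G - 7*E)
Q(r, m) = -85 (Q(r, m) = -94 - 1*(-9) = -94 + 9 = -85)
n = -3460 (n = 5946 - (-89*(-106) - 7*4) = 5946 - (9434 - 28) = 5946 - 1*9406 = 5946 - 9406 = -3460)
(n - 9758) + Q(-41, 35) = (-3460 - 9758) - 85 = -13218 - 85 = -13303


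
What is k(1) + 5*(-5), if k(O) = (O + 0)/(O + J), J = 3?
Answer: -99/4 ≈ -24.750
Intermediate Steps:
k(O) = O/(3 + O) (k(O) = (O + 0)/(O + 3) = O/(3 + O))
k(1) + 5*(-5) = 1/(3 + 1) + 5*(-5) = 1/4 - 25 = -99/4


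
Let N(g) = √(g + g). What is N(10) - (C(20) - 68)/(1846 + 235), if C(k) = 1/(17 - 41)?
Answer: 1633/49944 + 2*√5 ≈ 4.5048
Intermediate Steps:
N(g) = √2*√g (N(g) = √(2*g) = √2*√g)
C(k) = -1/24 (C(k) = 1/(-24) = -1/24)
N(10) - (C(20) - 68)/(1846 + 235) = √2*√10 - (-1/24 - 68)/(1846 + 235) = 2*√5 - (-1633)/(24*2081) = 2*√5 - 1*(-1633/49944) = 2*√5 + 1633/49944 = 1633/49944 + 2*√5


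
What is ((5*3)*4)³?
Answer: 216000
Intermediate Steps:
((5*3)*4)³ = (15*4)³ = 60³ = 216000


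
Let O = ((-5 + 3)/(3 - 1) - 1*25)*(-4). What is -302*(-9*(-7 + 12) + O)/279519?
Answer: -17818/279519 ≈ -0.063745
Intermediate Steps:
O = 104 (O = (-2/2 - 25)*(-4) = (-2*1/2 - 25)*(-4) = (-1 - 25)*(-4) = -26*(-4) = 104)
-302*(-9*(-7 + 12) + O)/279519 = -302*(-9*(-7 + 12) + 104)/279519 = -302*(-9*5 + 104)*(1/279519) = -302*(-45 + 104)*(1/279519) = -302*59*(1/279519) = -17818*1/279519 = -17818/279519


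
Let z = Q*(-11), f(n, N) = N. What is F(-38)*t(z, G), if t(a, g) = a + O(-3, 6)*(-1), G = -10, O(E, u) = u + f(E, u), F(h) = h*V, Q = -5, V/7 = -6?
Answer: 68628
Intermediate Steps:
V = -42 (V = 7*(-6) = -42)
F(h) = -42*h (F(h) = h*(-42) = -42*h)
z = 55 (z = -5*(-11) = 55)
O(E, u) = 2*u (O(E, u) = u + u = 2*u)
t(a, g) = -12 + a (t(a, g) = a + (2*6)*(-1) = a + 12*(-1) = a - 12 = -12 + a)
F(-38)*t(z, G) = (-42*(-38))*(-12 + 55) = 1596*43 = 68628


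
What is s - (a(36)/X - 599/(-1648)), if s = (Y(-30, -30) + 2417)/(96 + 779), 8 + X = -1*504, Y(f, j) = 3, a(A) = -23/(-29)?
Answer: 643339471/267635200 ≈ 2.4038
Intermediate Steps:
a(A) = 23/29 (a(A) = -23*(-1/29) = 23/29)
X = -512 (X = -8 - 1*504 = -8 - 504 = -512)
s = 484/175 (s = (3 + 2417)/(96 + 779) = 2420/875 = 2420*(1/875) = 484/175 ≈ 2.7657)
s - (a(36)/X - 599/(-1648)) = 484/175 - ((23/29)/(-512) - 599/(-1648)) = 484/175 - ((23/29)*(-1/512) - 599*(-1/1648)) = 484/175 - (-23/14848 + 599/1648) = 484/175 - 1*553503/1529344 = 484/175 - 553503/1529344 = 643339471/267635200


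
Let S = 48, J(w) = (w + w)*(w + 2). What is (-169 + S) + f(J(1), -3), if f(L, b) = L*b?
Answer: -139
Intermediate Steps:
J(w) = 2*w*(2 + w) (J(w) = (2*w)*(2 + w) = 2*w*(2 + w))
(-169 + S) + f(J(1), -3) = (-169 + 48) + (2*1*(2 + 1))*(-3) = -121 + (2*1*3)*(-3) = -121 + 6*(-3) = -121 - 18 = -139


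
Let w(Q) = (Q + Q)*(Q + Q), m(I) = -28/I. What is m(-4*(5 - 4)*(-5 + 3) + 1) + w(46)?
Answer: 76148/9 ≈ 8460.9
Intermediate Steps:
w(Q) = 4*Q² (w(Q) = (2*Q)*(2*Q) = 4*Q²)
m(-4*(5 - 4)*(-5 + 3) + 1) + w(46) = -28/(-4*(5 - 4)*(-5 + 3) + 1) + 4*46² = -28/(-4*(-2) + 1) + 4*2116 = -28/(-4*(-2) + 1) + 8464 = -28/(8 + 1) + 8464 = -28/9 + 8464 = 76148/9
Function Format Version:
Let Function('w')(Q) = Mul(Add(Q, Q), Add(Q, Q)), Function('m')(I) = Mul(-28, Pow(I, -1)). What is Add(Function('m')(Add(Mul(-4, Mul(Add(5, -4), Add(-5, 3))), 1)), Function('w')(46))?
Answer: Rational(76148, 9) ≈ 8460.9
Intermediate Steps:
Function('w')(Q) = Mul(4, Pow(Q, 2)) (Function('w')(Q) = Mul(Mul(2, Q), Mul(2, Q)) = Mul(4, Pow(Q, 2)))
Add(Function('m')(Add(Mul(-4, Mul(Add(5, -4), Add(-5, 3))), 1)), Function('w')(46)) = Add(Mul(-28, Pow(Add(Mul(-4, Mul(Add(5, -4), Add(-5, 3))), 1), -1)), Mul(4, Pow(46, 2))) = Add(Mul(-28, Pow(Add(Mul(-4, Mul(1, -2)), 1), -1)), Mul(4, 2116)) = Add(Mul(-28, Pow(Add(Mul(-4, -2), 1), -1)), 8464) = Add(Mul(-28, Pow(Add(8, 1), -1)), 8464) = Add(Mul(-28, Pow(9, -1)), 8464) = Add(Mul(-28, Rational(1, 9)), 8464) = Add(Rational(-28, 9), 8464) = Rational(76148, 9)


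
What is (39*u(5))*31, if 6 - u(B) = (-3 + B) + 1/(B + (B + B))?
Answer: 23777/5 ≈ 4755.4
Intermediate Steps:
u(B) = 9 - B - 1/(3*B) (u(B) = 6 - ((-3 + B) + 1/(B + (B + B))) = 6 - ((-3 + B) + 1/(B + 2*B)) = 6 - ((-3 + B) + 1/(3*B)) = 6 - (-3 + B + 1/(3*B)) = 6 + (3 - B - 1/(3*B)) = 9 - B - 1/(3*B))
(39*u(5))*31 = (39*(9 - 1*5 - ⅓/5))*31 = (39*(9 - 5 - ⅓*⅕))*31 = (39*(9 - 5 - 1/15))*31 = (39*(59/15))*31 = (767/5)*31 = 23777/5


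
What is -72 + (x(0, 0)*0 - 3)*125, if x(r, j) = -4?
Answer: -447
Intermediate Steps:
-72 + (x(0, 0)*0 - 3)*125 = -72 + (-4*0 - 3)*125 = -72 + (0 - 3)*125 = -72 - 3*125 = -72 - 375 = -447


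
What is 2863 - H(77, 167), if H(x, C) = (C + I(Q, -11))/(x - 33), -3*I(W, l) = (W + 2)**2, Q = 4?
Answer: 125817/44 ≈ 2859.5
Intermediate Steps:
I(W, l) = -(2 + W)**2/3 (I(W, l) = -(W + 2)**2/3 = -(2 + W)**2/3)
H(x, C) = (-12 + C)/(-33 + x) (H(x, C) = (C - (2 + 4)**2/3)/(x - 33) = (C - 1/3*6**2)/(-33 + x) = (C - 1/3*36)/(-33 + x) = (C - 12)/(-33 + x) = (-12 + C)/(-33 + x))
2863 - H(77, 167) = 2863 - (-12 + 167)/(-33 + 77) = 2863 - 155/44 = 125817/44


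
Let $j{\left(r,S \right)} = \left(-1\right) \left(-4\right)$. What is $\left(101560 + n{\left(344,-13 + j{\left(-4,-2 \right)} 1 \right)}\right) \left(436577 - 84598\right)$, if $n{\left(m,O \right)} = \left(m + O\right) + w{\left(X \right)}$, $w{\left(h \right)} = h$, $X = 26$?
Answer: $35874051659$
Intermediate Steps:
$j{\left(r,S \right)} = 4$
$n{\left(m,O \right)} = 26 + O + m$ ($n{\left(m,O \right)} = \left(m + O\right) + 26 = \left(O + m\right) + 26 = 26 + O + m$)
$\left(101560 + n{\left(344,-13 + j{\left(-4,-2 \right)} 1 \right)}\right) \left(436577 - 84598\right) = \left(101560 + \left(26 + \left(-13 + 4 \cdot 1\right) + 344\right)\right) \left(436577 - 84598\right) = \left(101560 + \left(26 + \left(-13 + 4\right) + 344\right)\right) 351979 = \left(101560 + \left(26 - 9 + 344\right)\right) 351979 = \left(101560 + 361\right) 351979 = 101921 \cdot 351979 = 35874051659$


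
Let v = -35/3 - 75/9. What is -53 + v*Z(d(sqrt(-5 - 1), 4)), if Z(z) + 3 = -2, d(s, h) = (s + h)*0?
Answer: 47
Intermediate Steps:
d(s, h) = 0 (d(s, h) = (h + s)*0 = 0)
v = -20 (v = -35*1/3 - 75*1/9 = -35/3 - 25/3 = -20)
Z(z) = -5 (Z(z) = -3 - 2 = -5)
-53 + v*Z(d(sqrt(-5 - 1), 4)) = -53 - 20*(-5) = -53 + 100 = 47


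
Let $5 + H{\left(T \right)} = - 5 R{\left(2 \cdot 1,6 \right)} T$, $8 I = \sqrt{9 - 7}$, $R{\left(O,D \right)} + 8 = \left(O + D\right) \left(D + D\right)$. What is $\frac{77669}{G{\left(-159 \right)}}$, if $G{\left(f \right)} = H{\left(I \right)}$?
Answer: $\frac{77669}{1205} - \frac{854359 \sqrt{2}}{1205} \approx -938.24$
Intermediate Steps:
$R{\left(O,D \right)} = -8 + 2 D \left(D + O\right)$ ($R{\left(O,D \right)} = -8 + \left(O + D\right) \left(D + D\right) = -8 + \left(D + O\right) 2 D = -8 + 2 D \left(D + O\right)$)
$I = \frac{\sqrt{2}}{8}$ ($I = \frac{\sqrt{9 - 7}}{8} = \frac{\sqrt{2}}{8} \approx 0.17678$)
$H{\left(T \right)} = -5 - 440 T$ ($H{\left(T \right)} = -5 + - 5 \left(-8 + 2 \cdot 6^{2} + 2 \cdot 6 \cdot 2 \cdot 1\right) T = -5 + - 5 \left(-8 + 2 \cdot 36 + 2 \cdot 6 \cdot 2\right) T = -5 + - 5 \left(-8 + 72 + 24\right) T = -5 + \left(-5\right) 88 T = -5 - 440 T$)
$G{\left(f \right)} = -5 - 55 \sqrt{2}$ ($G{\left(f \right)} = -5 - 440 \frac{\sqrt{2}}{8} = -5 - 55 \sqrt{2}$)
$\frac{77669}{G{\left(-159 \right)}} = \frac{77669}{-5 - 55 \sqrt{2}}$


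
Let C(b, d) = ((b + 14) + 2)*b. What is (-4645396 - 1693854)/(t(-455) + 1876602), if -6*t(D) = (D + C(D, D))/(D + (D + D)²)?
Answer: -2306219150/682707793 ≈ -3.3780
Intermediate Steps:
C(b, d) = b*(16 + b) (C(b, d) = ((14 + b) + 2)*b = (16 + b)*b = b*(16 + b))
t(D) = -(D + D*(16 + D))/(6*(D + 4*D²)) (t(D) = -(D + D*(16 + D))/(6*(D + (D + D)²)) = -(D + D*(16 + D))/(6*(D + (2*D)²)) = -(D + D*(16 + D))/(6*(D + 4*D²)))
(-4645396 - 1693854)/(t(-455) + 1876602) = (-4645396 - 1693854)/((-17 - 1*(-455))/(6*(1 + 4*(-455))) + 1876602) = -6339250/((-17 + 455)/(6*(1 - 1820)) + 1876602) = -6339250/((⅙)*438/(-1819) + 1876602) = -6339250/((⅙)*(-1/1819)*438 + 1876602) = -6339250/(-73/1819 + 1876602) = -6339250/3413538965/1819 = -6339250*1819/3413538965 = -2306219150/682707793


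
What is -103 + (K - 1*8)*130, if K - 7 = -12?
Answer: -1793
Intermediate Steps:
K = -5 (K = 7 - 12 = -5)
-103 + (K - 1*8)*130 = -103 + (-5 - 1*8)*130 = -103 + (-5 - 8)*130 = -103 - 13*130 = -103 - 1690 = -1793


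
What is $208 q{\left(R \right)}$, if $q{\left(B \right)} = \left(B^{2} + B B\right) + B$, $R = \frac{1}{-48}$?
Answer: $- \frac{299}{72} \approx -4.1528$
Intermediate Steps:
$R = - \frac{1}{48} \approx -0.020833$
$q{\left(B \right)} = B + 2 B^{2}$ ($q{\left(B \right)} = \left(B^{2} + B^{2}\right) + B = 2 B^{2} + B = B + 2 B^{2}$)
$208 q{\left(R \right)} = 208 \left(- \frac{1 + 2 \left(- \frac{1}{48}\right)}{48}\right) = 208 \left(- \frac{1 - \frac{1}{24}}{48}\right) = 208 \left(\left(- \frac{1}{48}\right) \frac{23}{24}\right) = 208 \left(- \frac{23}{1152}\right) = - \frac{299}{72}$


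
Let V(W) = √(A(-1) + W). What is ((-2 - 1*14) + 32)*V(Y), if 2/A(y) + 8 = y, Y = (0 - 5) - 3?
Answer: 16*I*√74/3 ≈ 45.879*I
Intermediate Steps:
Y = -8 (Y = -5 - 3 = -8)
A(y) = 2/(-8 + y)
V(W) = √(-2/9 + W) (V(W) = √(2/(-8 - 1) + W) = √(2/(-9) + W) = √(2*(-⅑) + W) = √(-2/9 + W))
((-2 - 1*14) + 32)*V(Y) = ((-2 - 1*14) + 32)*(√(-2 + 9*(-8))/3) = ((-2 - 14) + 32)*(√(-2 - 72)/3) = (-16 + 32)*(√(-74)/3) = 16*((I*√74)/3) = 16*(I*√74/3) = 16*I*√74/3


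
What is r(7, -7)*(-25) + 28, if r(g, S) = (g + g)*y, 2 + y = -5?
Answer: 2478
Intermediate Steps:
y = -7 (y = -2 - 5 = -7)
r(g, S) = -14*g (r(g, S) = (g + g)*(-7) = (2*g)*(-7) = -14*g)
r(7, -7)*(-25) + 28 = -14*7*(-25) + 28 = -98*(-25) + 28 = 2450 + 28 = 2478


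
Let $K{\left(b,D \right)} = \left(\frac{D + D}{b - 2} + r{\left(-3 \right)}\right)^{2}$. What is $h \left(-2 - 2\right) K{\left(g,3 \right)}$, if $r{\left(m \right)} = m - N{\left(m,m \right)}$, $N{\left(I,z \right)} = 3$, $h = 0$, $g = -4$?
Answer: $0$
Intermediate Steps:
$r{\left(m \right)} = -3 + m$ ($r{\left(m \right)} = m - 3 = -3 + m$)
$K{\left(b,D \right)} = \left(-6 + \frac{2 D}{-2 + b}\right)^{2}$ ($K{\left(b,D \right)} = \left(\frac{D + D}{b - 2} - 6\right)^{2} = \left(\frac{2 D}{-2 + b} - 6\right)^{2} = \left(-6 + \frac{2 D}{-2 + b}\right)^{2}$)
$h \left(-2 - 2\right) K{\left(g,3 \right)} = 0 \left(-2 - 2\right) \frac{4 \left(6 + 3 - -12\right)^{2}}{\left(-2 - 4\right)^{2}} = 0 \left(-4\right) \frac{4 \left(6 + 3 + 12\right)^{2}}{36} = 0 \cdot 4 \cdot \frac{1}{36} \cdot 21^{2} = 0 \cdot 4 \cdot \frac{1}{36} \cdot 441 = 0 \cdot 49 = 0$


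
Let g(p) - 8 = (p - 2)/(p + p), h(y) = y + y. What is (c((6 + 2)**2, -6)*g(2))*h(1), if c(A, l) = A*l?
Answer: -6144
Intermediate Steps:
h(y) = 2*y
g(p) = 8 + (-2 + p)/(2*p) (g(p) = 8 + (p - 2)/(p + p) = 8 + (-2 + p)/((2*p)) = 8 + (-2 + p)*(1/(2*p)) = 8 + (-2 + p)/(2*p))
(c((6 + 2)**2, -6)*g(2))*h(1) = (((6 + 2)**2*(-6))*(17/2 - 1/2))*(2*1) = ((8**2*(-6))*(17/2 - 1*1/2))*2 = ((64*(-6))*(17/2 - 1/2))*2 = -384*8*2 = -3072*2 = -6144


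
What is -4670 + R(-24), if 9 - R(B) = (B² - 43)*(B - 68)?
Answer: 44375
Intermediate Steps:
R(B) = 9 - (-68 + B)*(-43 + B²) (R(B) = 9 - (B² - 43)*(B - 68) = 9 - (-43 + B²)*(-68 + B) = 9 - (-68 + B)*(-43 + B²))
-4670 + R(-24) = -4670 + (-2915 - 1*(-24)³ + 43*(-24) + 68*(-24)²) = -4670 + (-2915 - 1*(-13824) - 1032 + 68*576) = -4670 + (-2915 + 13824 - 1032 + 39168) = -4670 + 49045 = 44375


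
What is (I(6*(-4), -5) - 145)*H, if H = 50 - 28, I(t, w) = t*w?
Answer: -550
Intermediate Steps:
H = 22
(I(6*(-4), -5) - 145)*H = ((6*(-4))*(-5) - 145)*22 = (-24*(-5) - 145)*22 = (120 - 145)*22 = -25*22 = -550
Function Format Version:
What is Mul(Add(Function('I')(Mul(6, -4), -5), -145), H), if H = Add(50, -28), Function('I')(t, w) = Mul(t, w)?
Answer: -550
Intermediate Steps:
H = 22
Mul(Add(Function('I')(Mul(6, -4), -5), -145), H) = Mul(Add(Mul(Mul(6, -4), -5), -145), 22) = Mul(Add(Mul(-24, -5), -145), 22) = Mul(Add(120, -145), 22) = Mul(-25, 22) = -550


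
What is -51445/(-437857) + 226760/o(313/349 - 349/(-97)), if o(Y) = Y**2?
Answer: 28447075325728638615/2534455800163777 ≈ 11224.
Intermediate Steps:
-51445/(-437857) + 226760/o(313/349 - 349/(-97)) = -51445/(-437857) + 226760/((313/349 - 349/(-97))**2) = -51445*(-1/437857) + 226760/((313*(1/349) - 349*(-1/97))**2) = 51445/437857 + 226760/((313/349 + 349/97)**2) = 51445/437857 + 226760/((152162/33853)**2) = 51445/437857 + 226760/(23153274244/1146025609) = 51445/437857 + 226760*(1146025609/23153274244) = 51445/437857 + 64968191774210/5788318561 = 28447075325728638615/2534455800163777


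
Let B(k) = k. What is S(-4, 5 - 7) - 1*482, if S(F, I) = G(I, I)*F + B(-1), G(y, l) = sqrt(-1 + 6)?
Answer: -483 - 4*sqrt(5) ≈ -491.94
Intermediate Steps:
G(y, l) = sqrt(5)
S(F, I) = -1 + F*sqrt(5) (S(F, I) = sqrt(5)*F - 1 = F*sqrt(5) - 1 = -1 + F*sqrt(5))
S(-4, 5 - 7) - 1*482 = (-1 - 4*sqrt(5)) - 1*482 = (-1 - 4*sqrt(5)) - 482 = -483 - 4*sqrt(5)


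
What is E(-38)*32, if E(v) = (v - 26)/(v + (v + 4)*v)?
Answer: -1024/627 ≈ -1.6332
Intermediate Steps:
E(v) = (-26 + v)/(v + v*(4 + v)) (E(v) = (-26 + v)/(v + (4 + v)*v) = (-26 + v)/(v + v*(4 + v)))
E(-38)*32 = ((-26 - 38)/((-38)*(5 - 38)))*32 = -1/38*(-64)/(-33)*32 = -1/38*(-1/33)*(-64)*32 = -32/627*32 = -1024/627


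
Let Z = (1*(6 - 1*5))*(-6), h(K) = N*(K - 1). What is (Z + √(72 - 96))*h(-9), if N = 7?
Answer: 420 - 140*I*√6 ≈ 420.0 - 342.93*I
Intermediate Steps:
h(K) = -7 + 7*K (h(K) = 7*(K - 1) = 7*(-1 + K) = -7 + 7*K)
Z = -6 (Z = (1*(6 - 5))*(-6) = (1*1)*(-6) = 1*(-6) = -6)
(Z + √(72 - 96))*h(-9) = (-6 + √(72 - 96))*(-7 + 7*(-9)) = (-6 + √(-24))*(-7 - 63) = (-6 + 2*I*√6)*(-70) = 420 - 140*I*√6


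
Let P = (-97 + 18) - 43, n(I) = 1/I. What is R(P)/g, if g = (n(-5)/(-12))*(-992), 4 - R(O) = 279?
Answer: 4125/248 ≈ 16.633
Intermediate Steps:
P = -122 (P = -79 - 43 = -122)
R(O) = -275 (R(O) = 4 - 1*279 = 4 - 279 = -275)
g = -248/15 (g = (1/(-5*(-12)))*(-992) = -⅕*(-1/12)*(-992) = (1/60)*(-992) = -248/15 ≈ -16.533)
R(P)/g = -275/(-248/15) = -275*(-15/248) = 4125/248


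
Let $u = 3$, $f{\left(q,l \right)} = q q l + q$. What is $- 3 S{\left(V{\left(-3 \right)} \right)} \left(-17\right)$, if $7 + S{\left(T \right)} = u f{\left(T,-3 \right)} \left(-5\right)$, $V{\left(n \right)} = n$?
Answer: $22593$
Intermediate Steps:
$f{\left(q,l \right)} = q + l q^{2}$ ($f{\left(q,l \right)} = q^{2} l + q = l q^{2} + q = q + l q^{2}$)
$S{\left(T \right)} = -7 - 15 T \left(1 - 3 T\right)$ ($S{\left(T \right)} = -7 + 3 T \left(1 - 3 T\right) \left(-5\right) = -7 - 15 T \left(1 - 3 T\right)$)
$- 3 S{\left(V{\left(-3 \right)} \right)} \left(-17\right) = - 3 \left(-7 + 15 \left(-3\right) \left(-1 + 3 \left(-3\right)\right)\right) \left(-17\right) = - 3 \left(-7 + 15 \left(-3\right) \left(-1 - 9\right)\right) \left(-17\right) = - 3 \left(-7 + 15 \left(-3\right) \left(-10\right)\right) \left(-17\right) = - 3 \left(-7 + 450\right) \left(-17\right) = \left(-3\right) 443 \left(-17\right) = \left(-1329\right) \left(-17\right) = 22593$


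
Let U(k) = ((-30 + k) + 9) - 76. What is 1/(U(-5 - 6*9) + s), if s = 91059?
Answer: 1/90903 ≈ 1.1001e-5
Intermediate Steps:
U(k) = -97 + k (U(k) = (-21 + k) - 76 = -97 + k)
1/(U(-5 - 6*9) + s) = 1/((-97 + (-5 - 6*9)) + 91059) = 1/((-97 + (-5 - 54)) + 91059) = 1/((-97 - 59) + 91059) = 1/(-156 + 91059) = 1/90903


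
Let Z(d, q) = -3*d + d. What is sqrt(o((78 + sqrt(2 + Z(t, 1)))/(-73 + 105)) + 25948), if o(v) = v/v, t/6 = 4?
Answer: sqrt(25949) ≈ 161.09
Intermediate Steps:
t = 24 (t = 6*4 = 24)
Z(d, q) = -2*d
o(v) = 1
sqrt(o((78 + sqrt(2 + Z(t, 1)))/(-73 + 105)) + 25948) = sqrt(1 + 25948) = sqrt(25949)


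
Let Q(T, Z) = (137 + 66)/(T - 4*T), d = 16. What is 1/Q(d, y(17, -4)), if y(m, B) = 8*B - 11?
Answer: -48/203 ≈ -0.23645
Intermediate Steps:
y(m, B) = -11 + 8*B
Q(T, Z) = -203/(3*T) (Q(T, Z) = 203/((-3*T)) = 203*(-1/(3*T)) = -203/(3*T))
1/Q(d, y(17, -4)) = 1/(-203/3/16) = 1/(-203/3*1/16) = 1/(-203/48) = -48/203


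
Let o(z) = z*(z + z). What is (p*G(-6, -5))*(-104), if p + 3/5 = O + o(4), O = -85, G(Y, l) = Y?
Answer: -167232/5 ≈ -33446.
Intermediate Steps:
o(z) = 2*z² (o(z) = z*(2*z) = 2*z²)
p = -268/5 (p = -⅗ + (-85 + 2*4²) = -⅗ + (-85 + 2*16) = -⅗ + (-85 + 32) = -⅗ - 53 = -268/5 ≈ -53.600)
(p*G(-6, -5))*(-104) = -268/5*(-6)*(-104) = (1608/5)*(-104) = -167232/5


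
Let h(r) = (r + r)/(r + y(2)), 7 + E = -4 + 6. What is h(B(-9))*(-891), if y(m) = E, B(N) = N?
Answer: -8019/7 ≈ -1145.6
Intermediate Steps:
E = -5 (E = -7 + (-4 + 6) = -7 + 2 = -5)
y(m) = -5
h(r) = 2*r/(-5 + r) (h(r) = (r + r)/(r - 5) = (2*r)/(-5 + r) = 2*r/(-5 + r))
h(B(-9))*(-891) = (2*(-9)/(-5 - 9))*(-891) = (2*(-9)/(-14))*(-891) = (2*(-9)*(-1/14))*(-891) = (9/7)*(-891) = -8019/7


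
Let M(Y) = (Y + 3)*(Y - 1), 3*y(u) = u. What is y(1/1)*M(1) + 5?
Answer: 5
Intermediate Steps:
y(u) = u/3
M(Y) = (-1 + Y)*(3 + Y) (M(Y) = (3 + Y)*(-1 + Y) = (-1 + Y)*(3 + Y))
y(1/1)*M(1) + 5 = ((⅓)/1)*(-3 + 1² + 2*1) + 5 = ((⅓)*1)*(-3 + 1 + 2) + 5 = (⅓)*0 + 5 = 0 + 5 = 5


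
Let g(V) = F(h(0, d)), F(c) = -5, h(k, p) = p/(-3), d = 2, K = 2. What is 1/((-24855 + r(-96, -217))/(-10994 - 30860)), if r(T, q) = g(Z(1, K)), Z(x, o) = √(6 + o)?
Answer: 20927/12430 ≈ 1.6836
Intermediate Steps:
h(k, p) = -p/3 (h(k, p) = p*(-⅓) = -p/3)
g(V) = -5
r(T, q) = -5
1/((-24855 + r(-96, -217))/(-10994 - 30860)) = 1/((-24855 - 5)/(-10994 - 30860)) = 1/(-24860/(-41854)) = 1/(-24860*(-1/41854)) = 1/(12430/20927) = 20927/12430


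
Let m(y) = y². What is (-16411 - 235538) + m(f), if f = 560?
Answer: 61651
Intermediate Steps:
(-16411 - 235538) + m(f) = (-16411 - 235538) + 560² = -251949 + 313600 = 61651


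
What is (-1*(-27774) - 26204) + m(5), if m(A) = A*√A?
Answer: 1570 + 5*√5 ≈ 1581.2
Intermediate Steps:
m(A) = A^(3/2)
(-1*(-27774) - 26204) + m(5) = (-1*(-27774) - 26204) + 5^(3/2) = (27774 - 26204) + 5*√5 = 1570 + 5*√5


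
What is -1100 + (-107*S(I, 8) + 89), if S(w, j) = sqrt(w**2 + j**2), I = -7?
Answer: -1011 - 107*sqrt(113) ≈ -2148.4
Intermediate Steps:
S(w, j) = sqrt(j**2 + w**2)
-1100 + (-107*S(I, 8) + 89) = -1100 + (-107*sqrt(8**2 + (-7)**2) + 89) = -1100 + (-107*sqrt(64 + 49) + 89) = -1100 + (-107*sqrt(113) + 89) = -1100 + (89 - 107*sqrt(113)) = -1011 - 107*sqrt(113)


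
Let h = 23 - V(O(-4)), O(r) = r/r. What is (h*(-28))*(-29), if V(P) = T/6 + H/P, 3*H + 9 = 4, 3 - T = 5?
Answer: 20300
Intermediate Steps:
T = -2 (T = 3 - 1*5 = 3 - 5 = -2)
H = -5/3 (H = -3 + (1/3)*4 = -3 + 4/3 = -5/3 ≈ -1.6667)
O(r) = 1
V(P) = -1/3 - 5/(3*P) (V(P) = -2/6 - 5/(3*P) = -2*1/6 - 5/(3*P) = -1/3 - 5/(3*P))
h = 25 (h = 23 - (-5 - 1*1)/(3*1) = 23 - (-5 - 1)/3 = 23 - (-6)/3 = 23 - 1*(-2) = 23 + 2 = 25)
(h*(-28))*(-29) = (25*(-28))*(-29) = -700*(-29) = 20300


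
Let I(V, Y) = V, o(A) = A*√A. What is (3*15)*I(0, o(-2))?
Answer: 0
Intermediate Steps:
o(A) = A^(3/2)
(3*15)*I(0, o(-2)) = (3*15)*0 = 45*0 = 0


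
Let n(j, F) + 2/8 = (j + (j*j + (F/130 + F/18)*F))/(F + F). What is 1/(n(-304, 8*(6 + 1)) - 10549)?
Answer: -16380/159296327 ≈ -0.00010283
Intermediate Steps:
n(j, F) = -¼ + (j + j² + 37*F²/585)/(2*F) (n(j, F) = -¼ + (j + (j*j + (F/130 + F/18)*F))/(F + F) = -¼ + (j + (j² + (F*(1/130) + F*(1/18))*F))/((2*F)) = -¼ + (j + (j² + (F/130 + F/18)*F))*(1/(2*F)) = -¼ + (j + (j² + (37*F/585)*F))*(1/(2*F)) = -¼ + (j + (j² + 37*F²/585))*(1/(2*F)) = -¼ + (j + j² + 37*F²/585)*(1/(2*F)) = -¼ + (j + j² + 37*F²/585)/(2*F))
1/(n(-304, 8*(6 + 1)) - 10549) = 1/((1170*(-304) + 1170*(-304)² + (8*(6 + 1))*(-585 + 74*(8*(6 + 1))))/(2340*((8*(6 + 1)))) - 10549) = 1/((-355680 + 1170*92416 + (8*7)*(-585 + 74*(8*7)))/(2340*((8*7))) - 10549) = 1/((1/2340)*(-355680 + 108126720 + 56*(-585 + 74*56))/56 - 10549) = 1/((1/2340)*(1/56)*(-355680 + 108126720 + 56*(-585 + 4144)) - 10549) = 1/((1/2340)*(1/56)*(-355680 + 108126720 + 56*3559) - 10549) = 1/((1/2340)*(1/56)*(-355680 + 108126720 + 199304) - 10549) = 1/((1/2340)*(1/56)*107970344 - 10549) = 1/(13496293/16380 - 10549) = 1/(-159296327/16380) = -16380/159296327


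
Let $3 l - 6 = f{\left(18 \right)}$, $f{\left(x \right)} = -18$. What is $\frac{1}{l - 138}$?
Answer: $- \frac{1}{142} \approx -0.0070423$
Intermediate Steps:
$l = -4$ ($l = 2 + \frac{1}{3} \left(-18\right) = 2 - 6 = -4$)
$\frac{1}{l - 138} = \frac{1}{-4 - 138} = \frac{1}{-142} = - \frac{1}{142}$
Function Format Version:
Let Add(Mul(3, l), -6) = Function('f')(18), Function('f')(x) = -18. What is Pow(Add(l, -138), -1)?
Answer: Rational(-1, 142) ≈ -0.0070423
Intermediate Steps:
l = -4 (l = Add(2, Mul(Rational(1, 3), -18)) = Add(2, -6) = -4)
Pow(Add(l, -138), -1) = Pow(Add(-4, -138), -1) = Pow(-142, -1) = Rational(-1, 142)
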